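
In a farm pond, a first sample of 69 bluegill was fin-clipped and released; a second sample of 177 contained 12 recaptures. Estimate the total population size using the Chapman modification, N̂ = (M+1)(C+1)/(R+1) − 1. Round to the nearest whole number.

N̂ = (69+1)(177+1)/(12+1) − 1 = 70·178/13 − 1
= 12460/13 − 1 ≈ 958.46 − 1 ≈ 957.46 → 957

N ≈ 957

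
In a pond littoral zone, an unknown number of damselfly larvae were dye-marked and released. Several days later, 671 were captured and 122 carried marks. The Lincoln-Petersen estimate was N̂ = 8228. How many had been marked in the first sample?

From N = M·C/R: M = N·R / C = 8228·122 / 671 = 1003816 / 671 = 1496.

M = 1496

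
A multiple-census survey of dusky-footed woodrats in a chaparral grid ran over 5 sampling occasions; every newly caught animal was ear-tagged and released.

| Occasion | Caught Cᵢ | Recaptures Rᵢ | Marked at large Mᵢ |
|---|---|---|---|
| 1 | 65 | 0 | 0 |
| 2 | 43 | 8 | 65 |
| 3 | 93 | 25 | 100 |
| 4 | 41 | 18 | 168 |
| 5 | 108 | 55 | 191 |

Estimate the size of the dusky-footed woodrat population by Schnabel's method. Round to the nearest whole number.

N ≈ 374

Σ MᵢCᵢ = 0·65 + 65·43 + 100·93 + 168·41 + 191·108 = 0 + 2795 + 9300 + 6888 + 20628 = 39611
Σ Rᵢ = 0 + 8 + 25 + 18 + 55 = 106
N̂ = 39611 / 106 ≈ 373.7 → 374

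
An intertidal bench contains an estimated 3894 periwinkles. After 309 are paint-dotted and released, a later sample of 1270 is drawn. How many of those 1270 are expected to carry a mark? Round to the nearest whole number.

expected recaptures ≈ 101

Expected recaptures E[R] = M·C / N.
E[R] = 309 × 1270 / 3894 = 392430 / 3894 ≈ 100.8 → 101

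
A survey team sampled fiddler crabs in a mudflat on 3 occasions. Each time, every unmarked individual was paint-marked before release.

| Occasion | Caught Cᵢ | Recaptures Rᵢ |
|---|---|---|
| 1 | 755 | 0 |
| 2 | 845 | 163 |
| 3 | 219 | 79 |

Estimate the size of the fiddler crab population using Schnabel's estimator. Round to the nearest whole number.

Marked at large before each occasion: Mᵢ = Σⱼ<ᵢ (Cⱼ − Rⱼ) → M1=0, M2=755, M3=1437
Σ MᵢCᵢ = 0·755 + 755·845 + 1437·219 = 0 + 637975 + 314703 = 952678
Σ Rᵢ = 0 + 163 + 79 = 242
N̂ = 952678 / 242 ≈ 3936.7 → 3937

N ≈ 3937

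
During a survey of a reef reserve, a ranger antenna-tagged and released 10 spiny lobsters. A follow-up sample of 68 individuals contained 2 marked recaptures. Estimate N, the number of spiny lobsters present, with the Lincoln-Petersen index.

N = 340

Lincoln-Petersen assumes M/N = R/C, so N = M·C / R.
N = (10 × 68) / 2 = 680 / 2 = 340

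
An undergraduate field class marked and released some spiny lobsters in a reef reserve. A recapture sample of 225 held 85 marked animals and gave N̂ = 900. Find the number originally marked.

From N = M·C/R: M = N·R / C = 900·85 / 225 = 76500 / 225 = 340.

M = 340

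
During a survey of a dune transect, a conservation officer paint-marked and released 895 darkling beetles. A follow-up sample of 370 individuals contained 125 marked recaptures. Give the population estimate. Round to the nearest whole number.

If marked individuals mix randomly, R/C ≈ M/N, giving N ≈ M·C/R.
N = (895 × 370) / 125 = 331150 / 125 ≈ 2649.2 → 2649

N ≈ 2649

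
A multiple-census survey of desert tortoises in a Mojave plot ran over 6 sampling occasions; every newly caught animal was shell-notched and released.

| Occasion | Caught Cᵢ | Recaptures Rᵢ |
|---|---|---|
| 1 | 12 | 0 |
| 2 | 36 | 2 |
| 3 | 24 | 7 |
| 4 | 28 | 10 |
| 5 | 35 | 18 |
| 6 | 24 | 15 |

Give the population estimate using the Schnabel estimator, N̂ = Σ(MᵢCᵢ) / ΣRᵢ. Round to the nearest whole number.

Marked at large before each occasion: Mᵢ = Σⱼ<ᵢ (Cⱼ − Rⱼ) → M1=0, M2=12, M3=46, M4=63, M5=81, M6=98
Σ MᵢCᵢ = 0·12 + 12·36 + 46·24 + 63·28 + 81·35 + 98·24 = 0 + 432 + 1104 + 1764 + 2835 + 2352 = 8487
Σ Rᵢ = 0 + 2 + 7 + 10 + 18 + 15 = 52
N̂ = 8487 / 52 ≈ 163.2 → 163

N ≈ 163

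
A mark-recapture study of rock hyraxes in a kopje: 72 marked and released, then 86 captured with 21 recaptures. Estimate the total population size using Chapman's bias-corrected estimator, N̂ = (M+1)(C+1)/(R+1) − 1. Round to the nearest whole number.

N ≈ 288

N̂ = (72+1)(86+1)/(21+1) − 1 = 73·87/22 − 1
= 6351/22 − 1 ≈ 288.7 − 1 ≈ 287.7 → 288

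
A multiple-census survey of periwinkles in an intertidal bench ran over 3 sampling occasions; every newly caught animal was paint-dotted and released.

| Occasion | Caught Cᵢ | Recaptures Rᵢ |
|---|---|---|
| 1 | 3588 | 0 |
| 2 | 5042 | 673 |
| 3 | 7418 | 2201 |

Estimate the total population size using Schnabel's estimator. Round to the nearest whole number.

Marked at large before each occasion: Mᵢ = Σⱼ<ᵢ (Cⱼ − Rⱼ) → M1=0, M2=3588, M3=7957
Σ MᵢCᵢ = 0·3588 + 3588·5042 + 7957·7418 = 0 + 18090696 + 59025026 = 77115722
Σ Rᵢ = 0 + 673 + 2201 = 2874
N̂ = 77115722 / 2874 ≈ 26832.2 → 26832

N ≈ 26,832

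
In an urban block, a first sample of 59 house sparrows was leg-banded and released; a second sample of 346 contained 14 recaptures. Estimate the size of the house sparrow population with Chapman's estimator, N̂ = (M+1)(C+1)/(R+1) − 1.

N = 1387

N̂ = (59+1)(346+1)/(14+1) − 1 = 60·347/15 − 1
= 20820/15 − 1 = 1388 − 1 = 1387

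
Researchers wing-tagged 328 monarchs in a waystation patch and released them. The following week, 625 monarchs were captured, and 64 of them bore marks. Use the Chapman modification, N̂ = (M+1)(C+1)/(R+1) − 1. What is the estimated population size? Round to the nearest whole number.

N̂ = (328+1)(625+1)/(64+1) − 1 = 329·626/65 − 1
= 205954/65 − 1 ≈ 3168.5 − 1 ≈ 3167.5 → 3168

N ≈ 3168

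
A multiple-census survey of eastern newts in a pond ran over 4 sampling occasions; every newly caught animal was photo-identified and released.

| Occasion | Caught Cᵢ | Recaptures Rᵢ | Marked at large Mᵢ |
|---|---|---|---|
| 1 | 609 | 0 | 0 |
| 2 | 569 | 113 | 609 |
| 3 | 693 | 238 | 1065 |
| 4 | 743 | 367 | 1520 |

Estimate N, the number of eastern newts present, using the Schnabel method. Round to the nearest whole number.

Σ MᵢCᵢ = 0·609 + 609·569 + 1065·693 + 1520·743 = 0 + 346521 + 738045 + 1129360 = 2213926
Σ Rᵢ = 0 + 113 + 238 + 367 = 718
N̂ = 2213926 / 718 ≈ 3083.46 → 3083

N ≈ 3083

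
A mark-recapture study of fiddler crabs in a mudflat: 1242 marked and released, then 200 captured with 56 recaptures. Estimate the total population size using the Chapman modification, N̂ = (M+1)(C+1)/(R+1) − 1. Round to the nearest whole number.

N ≈ 4382

N̂ = (1242+1)(200+1)/(56+1) − 1 = 1243·201/57 − 1
= 249843/57 − 1 ≈ 4383.2 − 1 ≈ 4382.2 → 4382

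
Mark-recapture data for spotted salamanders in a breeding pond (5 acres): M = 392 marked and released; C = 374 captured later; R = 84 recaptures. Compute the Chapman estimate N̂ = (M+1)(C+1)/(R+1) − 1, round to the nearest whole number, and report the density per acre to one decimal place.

density ≈ 346.6 spotted salamanders per acre

N̂ = 393·375/85 − 1 = 147375/85 − 1 ≈ 1732.8 → 1733
Density = N̂ / area = 1733 / 5 ≈ 346.60 → 346.6 per acre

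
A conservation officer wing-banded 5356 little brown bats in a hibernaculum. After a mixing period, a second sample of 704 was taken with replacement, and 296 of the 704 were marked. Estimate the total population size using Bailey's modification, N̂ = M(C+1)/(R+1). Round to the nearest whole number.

N ≈ 12,714

N̂ = 5356·(704+1)/(296+1) = 5356·705/297 = 3775980/297 ≈ 12713.7 → 12714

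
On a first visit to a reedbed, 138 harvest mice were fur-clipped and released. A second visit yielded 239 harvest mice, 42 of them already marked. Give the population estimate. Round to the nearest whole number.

N ≈ 785

If marked individuals mix randomly, R/C ≈ M/N, giving N ≈ M·C/R.
N = (138 × 239) / 42 = 32982 / 42 ≈ 785.3 → 785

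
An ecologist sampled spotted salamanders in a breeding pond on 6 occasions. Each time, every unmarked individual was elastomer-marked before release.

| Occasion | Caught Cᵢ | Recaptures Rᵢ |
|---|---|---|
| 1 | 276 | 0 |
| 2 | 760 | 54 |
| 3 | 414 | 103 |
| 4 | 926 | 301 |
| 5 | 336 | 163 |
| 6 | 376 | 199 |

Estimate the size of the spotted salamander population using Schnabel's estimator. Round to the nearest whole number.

N ≈ 3956

Marked at large before each occasion: Mᵢ = Σⱼ<ᵢ (Cⱼ − Rⱼ) → M1=0, M2=276, M3=982, M4=1293, M5=1918, M6=2091
Σ MᵢCᵢ = 0·276 + 276·760 + 982·414 + 1293·926 + 1918·336 + 2091·376 = 0 + 209760 + 406548 + 1197318 + 644448 + 786216 = 3244290
Σ Rᵢ = 0 + 54 + 103 + 301 + 163 + 199 = 820
N̂ = 3244290 / 820 ≈ 3956.45 → 3956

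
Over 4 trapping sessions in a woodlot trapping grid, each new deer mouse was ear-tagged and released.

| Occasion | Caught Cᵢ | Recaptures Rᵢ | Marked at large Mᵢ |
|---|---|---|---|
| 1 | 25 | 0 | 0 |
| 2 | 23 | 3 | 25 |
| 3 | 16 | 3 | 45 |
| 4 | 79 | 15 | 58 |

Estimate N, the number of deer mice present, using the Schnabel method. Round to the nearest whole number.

Σ MᵢCᵢ = 0·25 + 25·23 + 45·16 + 58·79 = 0 + 575 + 720 + 4582 = 5877
Σ Rᵢ = 0 + 3 + 3 + 15 = 21
N̂ = 5877 / 21 ≈ 279.9 → 280

N ≈ 280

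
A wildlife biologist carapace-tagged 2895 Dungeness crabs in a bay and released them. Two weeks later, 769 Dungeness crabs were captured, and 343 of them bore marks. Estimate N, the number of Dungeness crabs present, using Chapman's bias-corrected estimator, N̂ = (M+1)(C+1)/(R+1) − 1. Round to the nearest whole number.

N̂ = (2895+1)(769+1)/(343+1) − 1 = 2896·770/344 − 1
= 2229920/344 − 1 ≈ 6482.3 − 1 ≈ 6481.3 → 6481

N ≈ 6481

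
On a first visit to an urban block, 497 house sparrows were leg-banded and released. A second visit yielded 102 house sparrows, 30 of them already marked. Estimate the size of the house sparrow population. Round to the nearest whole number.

N ≈ 1690

N = (497 × 102) / 30 = 50694 / 30 ≈ 1689.8 → 1690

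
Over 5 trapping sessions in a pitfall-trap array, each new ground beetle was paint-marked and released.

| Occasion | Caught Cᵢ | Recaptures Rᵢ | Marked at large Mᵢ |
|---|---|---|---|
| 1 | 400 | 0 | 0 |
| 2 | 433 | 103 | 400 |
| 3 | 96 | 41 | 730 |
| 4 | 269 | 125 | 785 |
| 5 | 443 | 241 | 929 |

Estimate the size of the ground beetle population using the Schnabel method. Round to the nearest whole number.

Σ MᵢCᵢ = 0·400 + 400·433 + 730·96 + 785·269 + 929·443 = 0 + 173200 + 70080 + 211165 + 411547 = 865992
Σ Rᵢ = 0 + 103 + 41 + 125 + 241 = 510
N̂ = 865992 / 510 ≈ 1698.0 → 1698

N ≈ 1698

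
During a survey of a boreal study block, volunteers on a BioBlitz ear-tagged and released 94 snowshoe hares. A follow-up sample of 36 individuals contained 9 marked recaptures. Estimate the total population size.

N = (94 × 36) / 9 = 3384 / 9 = 376

N = 376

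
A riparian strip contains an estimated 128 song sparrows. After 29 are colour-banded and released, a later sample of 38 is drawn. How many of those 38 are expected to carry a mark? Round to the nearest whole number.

Expected recaptures E[R] = M·C / N.
E[R] = 29 × 38 / 128 = 1102 / 128 ≈ 8.6 → 9

expected recaptures ≈ 9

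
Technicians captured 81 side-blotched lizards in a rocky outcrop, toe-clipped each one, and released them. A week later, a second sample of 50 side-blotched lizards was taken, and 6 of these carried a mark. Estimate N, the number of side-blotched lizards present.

N = 675

N = (81 × 50) / 6 = 4050 / 6 = 675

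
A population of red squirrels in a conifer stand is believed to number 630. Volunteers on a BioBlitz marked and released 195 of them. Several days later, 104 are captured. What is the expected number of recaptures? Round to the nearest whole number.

expected recaptures ≈ 32

Expected recaptures E[R] = M·C / N.
E[R] = 195 × 104 / 630 = 20280 / 630 ≈ 32.2 → 32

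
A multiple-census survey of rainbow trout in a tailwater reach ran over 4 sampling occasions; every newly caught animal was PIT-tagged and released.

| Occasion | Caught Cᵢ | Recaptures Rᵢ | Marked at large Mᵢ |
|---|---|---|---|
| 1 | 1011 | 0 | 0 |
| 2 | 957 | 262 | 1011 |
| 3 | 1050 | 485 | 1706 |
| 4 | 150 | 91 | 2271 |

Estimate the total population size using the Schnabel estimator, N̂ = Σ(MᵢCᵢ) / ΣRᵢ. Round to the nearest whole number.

N ≈ 3699

Σ MᵢCᵢ = 0·1011 + 1011·957 + 1706·1050 + 2271·150 = 0 + 967527 + 1791300 + 340650 = 3099477
Σ Rᵢ = 0 + 262 + 485 + 91 = 838
N̂ = 3099477 / 838 ≈ 3698.7 → 3699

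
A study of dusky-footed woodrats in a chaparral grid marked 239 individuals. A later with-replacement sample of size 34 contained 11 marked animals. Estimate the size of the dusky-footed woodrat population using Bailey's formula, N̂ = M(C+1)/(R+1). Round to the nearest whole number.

N̂ = 239·(34+1)/(11+1) = 239·35/12 = 8365/12 ≈ 697.1 → 697

N ≈ 697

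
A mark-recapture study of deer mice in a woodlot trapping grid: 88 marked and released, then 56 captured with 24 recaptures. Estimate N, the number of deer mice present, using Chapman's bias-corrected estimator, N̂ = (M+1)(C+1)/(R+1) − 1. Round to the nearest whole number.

N ≈ 202

N̂ = (88+1)(56+1)/(24+1) − 1 = 89·57/25 − 1
= 5073/25 − 1 ≈ 202.9 − 1 ≈ 201.9 → 202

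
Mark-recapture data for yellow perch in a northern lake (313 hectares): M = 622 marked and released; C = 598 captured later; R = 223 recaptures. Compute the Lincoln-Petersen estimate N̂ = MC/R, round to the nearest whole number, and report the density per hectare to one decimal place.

density ≈ 5.3 yellow perch per hectare

N̂ = 622·598/223 = 371956/223 ≈ 1668.0 → 1668
Density = N̂ / area = 1668 / 313 ≈ 5.33 → 5.3 per hectare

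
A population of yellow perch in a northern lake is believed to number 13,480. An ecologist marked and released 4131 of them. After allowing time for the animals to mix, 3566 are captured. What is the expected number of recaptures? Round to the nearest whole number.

The marked fraction of the population is 4131/13480, so in a sample of 3566 expect C·(M/N) marked.
E[R] = 4131 × 3566 / 13480 = 14731146 / 13480 ≈ 1092.8 → 1093

expected recaptures ≈ 1093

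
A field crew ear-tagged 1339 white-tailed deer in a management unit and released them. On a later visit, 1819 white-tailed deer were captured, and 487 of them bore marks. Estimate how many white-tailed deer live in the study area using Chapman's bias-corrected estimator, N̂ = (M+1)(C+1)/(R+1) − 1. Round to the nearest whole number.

N̂ = (1339+1)(1819+1)/(487+1) − 1 = 1340·1820/488 − 1
= 2438800/488 − 1 ≈ 4997.5 − 1 ≈ 4996.5 → 4997

N ≈ 4997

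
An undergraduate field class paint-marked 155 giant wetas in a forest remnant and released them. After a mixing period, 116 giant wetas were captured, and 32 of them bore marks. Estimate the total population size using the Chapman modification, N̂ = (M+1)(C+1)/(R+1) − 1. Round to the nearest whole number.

N̂ = (155+1)(116+1)/(32+1) − 1 = 156·117/33 − 1
= 18252/33 − 1 ≈ 553.1 − 1 ≈ 552.1 → 552

N ≈ 552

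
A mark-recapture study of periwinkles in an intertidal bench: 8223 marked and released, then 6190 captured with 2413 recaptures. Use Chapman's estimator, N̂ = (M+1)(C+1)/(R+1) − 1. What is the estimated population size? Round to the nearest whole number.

N̂ = (8223+1)(6190+1)/(2413+1) − 1 = 8224·6191/2414 − 1
= 50914784/2414 − 1 ≈ 21091.46 − 1 ≈ 21090.46 → 21090

N ≈ 21,090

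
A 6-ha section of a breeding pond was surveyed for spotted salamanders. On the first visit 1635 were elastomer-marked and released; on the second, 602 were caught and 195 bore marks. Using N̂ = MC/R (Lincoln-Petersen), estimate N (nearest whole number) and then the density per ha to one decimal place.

N̂ = 1635·602/195 = 984270/195 ≈ 5047.5 → 5048
Density = N̂ / area = 5048 / 6 ≈ 841.33 → 841.3 per ha

density ≈ 841.3 spotted salamanders per ha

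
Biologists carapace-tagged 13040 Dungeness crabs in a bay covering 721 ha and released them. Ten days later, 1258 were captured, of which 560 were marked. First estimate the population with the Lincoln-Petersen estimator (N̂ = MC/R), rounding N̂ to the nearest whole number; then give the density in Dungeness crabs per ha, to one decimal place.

density ≈ 40.6 Dungeness crabs per ha

N̂ = 13040·1258/560 = 16404320/560 ≈ 29293.4 → 29293
Density = N̂ / area = 29293 / 721 ≈ 40.63 → 40.6 per ha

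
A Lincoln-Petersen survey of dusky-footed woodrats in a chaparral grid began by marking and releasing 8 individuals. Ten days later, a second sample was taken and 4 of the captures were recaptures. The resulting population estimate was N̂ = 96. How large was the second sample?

C = 48

From N = M·C/R: C = N·R / M = 96·4 / 8 = 384 / 8 = 48.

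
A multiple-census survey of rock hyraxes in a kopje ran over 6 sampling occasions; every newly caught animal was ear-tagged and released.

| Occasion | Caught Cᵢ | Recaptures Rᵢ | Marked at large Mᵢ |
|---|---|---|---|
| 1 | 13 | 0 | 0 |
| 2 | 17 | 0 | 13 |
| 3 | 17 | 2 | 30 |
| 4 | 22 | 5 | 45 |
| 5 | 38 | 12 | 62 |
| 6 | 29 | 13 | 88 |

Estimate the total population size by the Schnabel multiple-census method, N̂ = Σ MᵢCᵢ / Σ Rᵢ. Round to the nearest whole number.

Σ MᵢCᵢ = 0·13 + 13·17 + 30·17 + 45·22 + 62·38 + 88·29 = 0 + 221 + 510 + 990 + 2356 + 2552 = 6629
Σ Rᵢ = 0 + 0 + 2 + 5 + 12 + 13 = 32
N̂ = 6629 / 32 ≈ 207.2 → 207

N ≈ 207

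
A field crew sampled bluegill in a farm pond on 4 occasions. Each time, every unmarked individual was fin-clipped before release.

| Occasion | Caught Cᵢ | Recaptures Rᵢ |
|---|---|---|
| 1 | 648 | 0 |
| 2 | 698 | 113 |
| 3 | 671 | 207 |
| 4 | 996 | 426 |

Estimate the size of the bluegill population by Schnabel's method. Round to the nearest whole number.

Marked at large before each occasion: Mᵢ = Σⱼ<ᵢ (Cⱼ − Rⱼ) → M1=0, M2=648, M3=1233, M4=1697
Σ MᵢCᵢ = 0·648 + 648·698 + 1233·671 + 1697·996 = 0 + 452304 + 827343 + 1690212 = 2969859
Σ Rᵢ = 0 + 113 + 207 + 426 = 746
N̂ = 2969859 / 746 ≈ 3981.0 → 3981

N ≈ 3981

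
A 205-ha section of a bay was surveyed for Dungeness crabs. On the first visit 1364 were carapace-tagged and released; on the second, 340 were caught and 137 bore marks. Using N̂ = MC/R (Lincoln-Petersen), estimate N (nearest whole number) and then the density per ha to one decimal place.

density ≈ 16.5 Dungeness crabs per ha

N̂ = 1364·340/137 = 463760/137 ≈ 3385.1 → 3385
Density = N̂ / area = 3385 / 205 ≈ 16.51 → 16.5 per ha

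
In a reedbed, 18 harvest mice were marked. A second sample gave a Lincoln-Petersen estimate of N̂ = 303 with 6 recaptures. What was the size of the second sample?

From N = M·C/R: C = N·R / M = 303·6 / 18 = 1818 / 18 = 101.

C = 101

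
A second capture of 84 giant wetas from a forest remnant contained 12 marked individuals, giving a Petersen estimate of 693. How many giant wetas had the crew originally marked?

M = 99

From N = M·C/R: M = N·R / C = 693·12 / 84 = 8316 / 84 = 99.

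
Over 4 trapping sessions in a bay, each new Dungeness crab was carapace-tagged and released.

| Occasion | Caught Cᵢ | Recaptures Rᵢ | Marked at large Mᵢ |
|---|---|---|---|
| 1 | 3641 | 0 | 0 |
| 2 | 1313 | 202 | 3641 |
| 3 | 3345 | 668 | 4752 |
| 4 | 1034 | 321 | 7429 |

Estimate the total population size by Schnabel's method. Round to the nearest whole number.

Σ MᵢCᵢ = 0·3641 + 3641·1313 + 4752·3345 + 7429·1034 = 0 + 4780633 + 15895440 + 7681586 = 28357659
Σ Rᵢ = 0 + 202 + 668 + 321 = 1191
N̂ = 28357659 / 1191 ≈ 23810.0 → 23810

N ≈ 23,810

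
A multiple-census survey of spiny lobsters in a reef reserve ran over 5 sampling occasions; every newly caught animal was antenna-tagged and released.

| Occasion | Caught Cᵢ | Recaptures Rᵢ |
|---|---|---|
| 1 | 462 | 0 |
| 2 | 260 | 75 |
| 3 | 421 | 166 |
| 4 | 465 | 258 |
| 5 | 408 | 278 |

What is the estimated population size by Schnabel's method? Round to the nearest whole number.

N ≈ 1627

Marked at large before each occasion: Mᵢ = Σⱼ<ᵢ (Cⱼ − Rⱼ) → M1=0, M2=462, M3=647, M4=902, M5=1109
Σ MᵢCᵢ = 0·462 + 462·260 + 647·421 + 902·465 + 1109·408 = 0 + 120120 + 272387 + 419430 + 452472 = 1264409
Σ Rᵢ = 0 + 75 + 166 + 258 + 278 = 777
N̂ = 1264409 / 777 ≈ 1627.3 → 1627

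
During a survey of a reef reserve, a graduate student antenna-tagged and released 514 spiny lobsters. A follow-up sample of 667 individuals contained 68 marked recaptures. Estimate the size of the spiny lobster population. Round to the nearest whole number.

N ≈ 5042

If marked individuals mix randomly, R/C ≈ M/N, giving N ≈ M·C/R.
N = (514 × 667) / 68 = 342838 / 68 ≈ 5041.7 → 5042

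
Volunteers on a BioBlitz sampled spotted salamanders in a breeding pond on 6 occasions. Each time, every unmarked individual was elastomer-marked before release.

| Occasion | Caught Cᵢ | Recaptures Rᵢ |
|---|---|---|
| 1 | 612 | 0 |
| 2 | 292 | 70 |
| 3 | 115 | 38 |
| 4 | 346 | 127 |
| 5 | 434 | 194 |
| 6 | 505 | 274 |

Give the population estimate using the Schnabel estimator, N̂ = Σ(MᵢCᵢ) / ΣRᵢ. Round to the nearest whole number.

Marked at large before each occasion: Mᵢ = Σⱼ<ᵢ (Cⱼ − Rⱼ) → M1=0, M2=612, M3=834, M4=911, M5=1130, M6=1370
Σ MᵢCᵢ = 0·612 + 612·292 + 834·115 + 911·346 + 1130·434 + 1370·505 = 0 + 178704 + 95910 + 315206 + 490420 + 691850 = 1772090
Σ Rᵢ = 0 + 70 + 38 + 127 + 194 + 274 = 703
N̂ = 1772090 / 703 ≈ 2520.8 → 2521

N ≈ 2521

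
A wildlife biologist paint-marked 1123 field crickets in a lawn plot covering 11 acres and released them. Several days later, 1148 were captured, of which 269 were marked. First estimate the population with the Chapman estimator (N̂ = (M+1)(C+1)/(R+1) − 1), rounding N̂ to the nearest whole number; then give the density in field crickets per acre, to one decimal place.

N̂ = 1124·1149/270 − 1 = 1291476/270 − 1 ≈ 4782.2 → 4782
Density = N̂ / area = 4782 / 11 ≈ 434.73 → 434.7 per acre

density ≈ 434.7 field crickets per acre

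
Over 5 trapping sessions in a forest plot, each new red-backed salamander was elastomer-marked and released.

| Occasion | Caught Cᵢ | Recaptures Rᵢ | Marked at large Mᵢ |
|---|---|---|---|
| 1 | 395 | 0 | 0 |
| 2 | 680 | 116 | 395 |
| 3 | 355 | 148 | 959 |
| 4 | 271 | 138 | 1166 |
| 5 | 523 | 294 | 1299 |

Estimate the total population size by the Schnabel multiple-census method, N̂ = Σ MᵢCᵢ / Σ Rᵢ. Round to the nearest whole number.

Σ MᵢCᵢ = 0·395 + 395·680 + 959·355 + 1166·271 + 1299·523 = 0 + 268600 + 340445 + 315986 + 679377 = 1604408
Σ Rᵢ = 0 + 116 + 148 + 138 + 294 = 696
N̂ = 1604408 / 696 ≈ 2305.2 → 2305

N ≈ 2305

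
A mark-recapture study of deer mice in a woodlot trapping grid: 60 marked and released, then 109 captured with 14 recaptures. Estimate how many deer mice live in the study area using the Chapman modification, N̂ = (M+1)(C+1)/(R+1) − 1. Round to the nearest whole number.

N ≈ 446

N̂ = (60+1)(109+1)/(14+1) − 1 = 61·110/15 − 1
= 6710/15 − 1 ≈ 447.3 − 1 ≈ 446.3 → 446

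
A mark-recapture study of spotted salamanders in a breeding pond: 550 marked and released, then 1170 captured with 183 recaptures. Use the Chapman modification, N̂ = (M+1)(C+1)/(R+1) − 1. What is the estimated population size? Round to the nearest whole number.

N̂ = (550+1)(1170+1)/(183+1) − 1 = 551·1171/184 − 1
= 645221/184 − 1 ≈ 3506.6 − 1 ≈ 3505.6 → 3506

N ≈ 3506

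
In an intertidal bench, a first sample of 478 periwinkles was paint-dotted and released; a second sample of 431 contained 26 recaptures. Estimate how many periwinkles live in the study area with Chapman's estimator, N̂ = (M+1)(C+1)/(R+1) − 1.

N = 7663

N̂ = (478+1)(431+1)/(26+1) − 1 = 479·432/27 − 1
= 206928/27 − 1 = 7664 − 1 = 7663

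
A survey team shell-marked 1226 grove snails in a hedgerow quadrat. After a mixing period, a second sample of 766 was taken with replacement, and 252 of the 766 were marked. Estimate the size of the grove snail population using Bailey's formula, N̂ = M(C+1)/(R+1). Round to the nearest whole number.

N̂ = 1226·(766+1)/(252+1) = 1226·767/253 = 940342/253 ≈ 3716.8 → 3717

N ≈ 3717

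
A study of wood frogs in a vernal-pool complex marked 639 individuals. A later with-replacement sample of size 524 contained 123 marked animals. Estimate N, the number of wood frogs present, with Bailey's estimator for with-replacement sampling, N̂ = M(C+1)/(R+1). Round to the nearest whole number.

N̂ = 639·(524+1)/(123+1) = 639·525/124 = 335475/124 ≈ 2705.4 → 2705

N ≈ 2705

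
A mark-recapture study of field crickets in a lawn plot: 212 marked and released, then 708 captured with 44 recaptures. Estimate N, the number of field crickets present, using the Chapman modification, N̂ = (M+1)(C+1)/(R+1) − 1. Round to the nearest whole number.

N̂ = (212+1)(708+1)/(44+1) − 1 = 213·709/45 − 1
= 151017/45 − 1 ≈ 3355.9 − 1 ≈ 3354.9 → 3355

N ≈ 3355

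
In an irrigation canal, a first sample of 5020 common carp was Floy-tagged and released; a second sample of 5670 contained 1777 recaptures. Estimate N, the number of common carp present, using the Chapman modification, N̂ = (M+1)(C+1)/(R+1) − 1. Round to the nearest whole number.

N̂ = (5020+1)(5670+1)/(1777+1) − 1 = 5021·5671/1778 − 1
= 28474091/1778 − 1 ≈ 16014.7 − 1 ≈ 16013.7 → 16014

N ≈ 16,014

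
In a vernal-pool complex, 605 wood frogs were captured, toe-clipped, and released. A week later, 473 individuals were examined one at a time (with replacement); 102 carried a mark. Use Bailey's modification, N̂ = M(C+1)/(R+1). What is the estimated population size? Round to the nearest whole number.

N ≈ 2784

N̂ = 605·(473+1)/(102+1) = 605·474/103 = 286770/103 ≈ 2784.2 → 2784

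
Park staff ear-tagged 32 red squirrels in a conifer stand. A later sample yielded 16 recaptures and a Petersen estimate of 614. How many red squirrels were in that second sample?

C = 307

From N = M·C/R: C = N·R / M = 614·16 / 32 = 9824 / 32 = 307.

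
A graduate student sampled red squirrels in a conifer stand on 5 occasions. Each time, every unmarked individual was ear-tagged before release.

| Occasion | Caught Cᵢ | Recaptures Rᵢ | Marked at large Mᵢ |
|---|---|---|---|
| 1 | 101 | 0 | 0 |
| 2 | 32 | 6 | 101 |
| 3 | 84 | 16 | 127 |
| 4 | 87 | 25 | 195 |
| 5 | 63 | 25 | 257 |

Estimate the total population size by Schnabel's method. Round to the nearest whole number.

N ≈ 654

Σ MᵢCᵢ = 0·101 + 101·32 + 127·84 + 195·87 + 257·63 = 0 + 3232 + 10668 + 16965 + 16191 = 47056
Σ Rᵢ = 0 + 6 + 16 + 25 + 25 = 72
N̂ = 47056 / 72 ≈ 653.6 → 654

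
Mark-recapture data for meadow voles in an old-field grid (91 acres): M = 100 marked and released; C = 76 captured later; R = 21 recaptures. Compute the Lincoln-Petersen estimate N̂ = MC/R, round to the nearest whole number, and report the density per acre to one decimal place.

density ≈ 4.0 meadow voles per acre

N̂ = 100·76/21 = 7600/21 ≈ 361.9 → 362
Density = N̂ / area = 362 / 91 ≈ 3.98 → 4.0 per acre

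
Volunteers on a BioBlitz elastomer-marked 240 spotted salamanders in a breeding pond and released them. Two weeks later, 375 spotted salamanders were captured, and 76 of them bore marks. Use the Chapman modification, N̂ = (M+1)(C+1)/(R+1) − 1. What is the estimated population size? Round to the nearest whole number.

N̂ = (240+1)(375+1)/(76+1) − 1 = 241·376/77 − 1
= 90616/77 − 1 ≈ 1176.8 − 1 ≈ 1175.8 → 1176

N ≈ 1176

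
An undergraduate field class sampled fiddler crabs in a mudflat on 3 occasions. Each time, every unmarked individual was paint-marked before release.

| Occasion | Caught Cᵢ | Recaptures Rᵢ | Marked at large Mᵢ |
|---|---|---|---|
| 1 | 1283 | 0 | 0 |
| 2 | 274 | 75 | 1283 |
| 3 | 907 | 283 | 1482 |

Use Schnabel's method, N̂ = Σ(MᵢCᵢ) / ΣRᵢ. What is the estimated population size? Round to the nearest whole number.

Σ MᵢCᵢ = 0·1283 + 1283·274 + 1482·907 = 0 + 351542 + 1344174 = 1695716
Σ Rᵢ = 0 + 75 + 283 = 358
N̂ = 1695716 / 358 ≈ 4736.6 → 4737

N ≈ 4737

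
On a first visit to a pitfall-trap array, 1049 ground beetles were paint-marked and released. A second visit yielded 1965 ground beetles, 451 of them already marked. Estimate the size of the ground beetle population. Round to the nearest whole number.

If marked individuals mix randomly, R/C ≈ M/N, giving N ≈ M·C/R.
N = (1049 × 1965) / 451 = 2061285 / 451 ≈ 4570.48 → 4570

N ≈ 4570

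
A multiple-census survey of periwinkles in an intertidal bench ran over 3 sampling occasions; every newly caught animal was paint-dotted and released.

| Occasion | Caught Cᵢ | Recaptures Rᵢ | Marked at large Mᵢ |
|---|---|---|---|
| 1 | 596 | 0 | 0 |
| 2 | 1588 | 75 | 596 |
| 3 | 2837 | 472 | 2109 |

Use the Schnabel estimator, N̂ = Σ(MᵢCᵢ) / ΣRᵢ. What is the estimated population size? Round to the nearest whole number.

N ≈ 12,669

Σ MᵢCᵢ = 0·596 + 596·1588 + 2109·2837 = 0 + 946448 + 5983233 = 6929681
Σ Rᵢ = 0 + 75 + 472 = 547
N̂ = 6929681 / 547 ≈ 12668.5 → 12669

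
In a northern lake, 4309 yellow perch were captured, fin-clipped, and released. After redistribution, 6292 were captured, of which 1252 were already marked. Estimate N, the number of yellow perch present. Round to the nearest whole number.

N ≈ 21,655

N = (4309 × 6292) / 1252 = 27112228 / 1252 ≈ 21655.1 → 21655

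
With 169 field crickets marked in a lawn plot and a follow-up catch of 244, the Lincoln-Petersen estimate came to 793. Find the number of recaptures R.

From N = M·C/R: R = M·C / N = 169·244 / 793 = 41236 / 793 = 52.

R = 52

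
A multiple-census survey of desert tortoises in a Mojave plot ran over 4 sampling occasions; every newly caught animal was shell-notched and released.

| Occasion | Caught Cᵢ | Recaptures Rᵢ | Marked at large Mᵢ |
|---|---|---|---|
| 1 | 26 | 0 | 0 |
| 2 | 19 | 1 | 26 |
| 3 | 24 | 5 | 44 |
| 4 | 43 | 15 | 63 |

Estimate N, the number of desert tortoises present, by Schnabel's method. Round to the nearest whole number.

N ≈ 203

Σ MᵢCᵢ = 0·26 + 26·19 + 44·24 + 63·43 = 0 + 494 + 1056 + 2709 = 4259
Σ Rᵢ = 0 + 1 + 5 + 15 = 21
N̂ = 4259 / 21 ≈ 202.8 → 203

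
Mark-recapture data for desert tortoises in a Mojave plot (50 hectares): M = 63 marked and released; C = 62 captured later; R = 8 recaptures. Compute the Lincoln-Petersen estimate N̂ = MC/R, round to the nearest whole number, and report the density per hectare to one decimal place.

N̂ = 63·62/8 = 3906/8 ≈ 488.2 → 488
Density = N̂ / area = 488 / 50 ≈ 9.76 → 9.8 per hectare

density ≈ 9.8 desert tortoises per hectare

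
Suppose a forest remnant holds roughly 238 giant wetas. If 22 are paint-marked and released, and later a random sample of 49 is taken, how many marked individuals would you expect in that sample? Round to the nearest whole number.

The marked fraction of the population is 22/238, so in a sample of 49 expect C·(M/N) marked.
E[R] = 22 × 49 / 238 = 1078 / 238 ≈ 4.5 → 5

expected recaptures ≈ 5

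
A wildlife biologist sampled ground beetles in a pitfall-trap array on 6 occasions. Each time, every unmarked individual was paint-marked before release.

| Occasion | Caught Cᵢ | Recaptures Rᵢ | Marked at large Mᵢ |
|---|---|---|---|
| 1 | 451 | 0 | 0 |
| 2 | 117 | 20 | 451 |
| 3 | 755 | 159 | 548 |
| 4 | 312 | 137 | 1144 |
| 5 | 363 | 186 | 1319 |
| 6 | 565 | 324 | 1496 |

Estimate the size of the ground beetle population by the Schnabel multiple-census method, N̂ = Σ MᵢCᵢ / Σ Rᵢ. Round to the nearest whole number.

Σ MᵢCᵢ = 0·451 + 451·117 + 548·755 + 1144·312 + 1319·363 + 1496·565 = 0 + 52767 + 413740 + 356928 + 478797 + 845240 = 2147472
Σ Rᵢ = 0 + 20 + 159 + 137 + 186 + 324 = 826
N̂ = 2147472 / 826 ≈ 2599.8 → 2600

N ≈ 2600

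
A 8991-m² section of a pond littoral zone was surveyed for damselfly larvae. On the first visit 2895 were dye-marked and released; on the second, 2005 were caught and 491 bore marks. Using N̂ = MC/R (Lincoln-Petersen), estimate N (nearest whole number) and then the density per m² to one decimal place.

N̂ = 2895·2005/491 = 5804475/491 ≈ 11821.7 → 11822
Density = N̂ / area = 11822 / 8991 ≈ 1.31 → 1.3 per m²

density ≈ 1.3 damselfly larvae per m²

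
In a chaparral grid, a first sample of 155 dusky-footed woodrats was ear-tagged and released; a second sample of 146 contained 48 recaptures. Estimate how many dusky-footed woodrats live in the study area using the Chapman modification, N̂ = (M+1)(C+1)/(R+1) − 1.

N̂ = (155+1)(146+1)/(48+1) − 1 = 156·147/49 − 1
= 22932/49 − 1 = 468 − 1 = 467

N = 467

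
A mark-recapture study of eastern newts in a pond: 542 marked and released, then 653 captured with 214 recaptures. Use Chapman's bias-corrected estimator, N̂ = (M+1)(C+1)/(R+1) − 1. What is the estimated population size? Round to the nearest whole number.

N̂ = (542+1)(653+1)/(214+1) − 1 = 543·654/215 − 1
= 355122/215 − 1 ≈ 1651.7 − 1 ≈ 1650.7 → 1651

N ≈ 1651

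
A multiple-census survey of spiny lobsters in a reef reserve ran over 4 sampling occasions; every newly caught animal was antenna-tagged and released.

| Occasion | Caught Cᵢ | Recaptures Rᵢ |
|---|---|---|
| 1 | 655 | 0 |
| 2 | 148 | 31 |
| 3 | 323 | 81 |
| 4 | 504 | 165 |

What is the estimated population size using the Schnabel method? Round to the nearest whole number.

N ≈ 3095

Marked at large before each occasion: Mᵢ = Σⱼ<ᵢ (Cⱼ − Rⱼ) → M1=0, M2=655, M3=772, M4=1014
Σ MᵢCᵢ = 0·655 + 655·148 + 772·323 + 1014·504 = 0 + 96940 + 249356 + 511056 = 857352
Σ Rᵢ = 0 + 31 + 81 + 165 = 277
N̂ = 857352 / 277 ≈ 3095.1 → 3095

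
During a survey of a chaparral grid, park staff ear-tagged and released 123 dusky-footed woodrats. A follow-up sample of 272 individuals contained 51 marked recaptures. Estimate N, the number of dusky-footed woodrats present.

N = 656

N = (123 × 272) / 51 = 33456 / 51 = 656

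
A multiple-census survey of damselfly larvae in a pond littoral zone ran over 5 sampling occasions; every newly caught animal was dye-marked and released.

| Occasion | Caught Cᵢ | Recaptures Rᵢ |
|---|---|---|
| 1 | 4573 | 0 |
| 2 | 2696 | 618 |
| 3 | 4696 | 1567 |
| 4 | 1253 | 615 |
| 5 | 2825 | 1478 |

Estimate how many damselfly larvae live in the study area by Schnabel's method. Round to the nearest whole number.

N ≈ 19,927

Marked at large before each occasion: Mᵢ = Σⱼ<ᵢ (Cⱼ − Rⱼ) → M1=0, M2=4573, M3=6651, M4=9780, M5=10418
Σ MᵢCᵢ = 0·4573 + 4573·2696 + 6651·4696 + 9780·1253 + 10418·2825 = 0 + 12328808 + 31233096 + 12254340 + 29430850 = 85247094
Σ Rᵢ = 0 + 618 + 1567 + 615 + 1478 = 4278
N̂ = 85247094 / 4278 ≈ 19926.9 → 19927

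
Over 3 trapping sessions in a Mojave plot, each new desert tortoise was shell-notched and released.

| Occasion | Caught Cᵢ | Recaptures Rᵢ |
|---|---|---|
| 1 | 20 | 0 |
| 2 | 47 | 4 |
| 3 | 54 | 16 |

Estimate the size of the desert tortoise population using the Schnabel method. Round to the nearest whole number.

N ≈ 217

Marked at large before each occasion: Mᵢ = Σⱼ<ᵢ (Cⱼ − Rⱼ) → M1=0, M2=20, M3=63
Σ MᵢCᵢ = 0·20 + 20·47 + 63·54 = 0 + 940 + 3402 = 4342
Σ Rᵢ = 0 + 4 + 16 = 20
N̂ = 4342 / 20 ≈ 217.1 → 217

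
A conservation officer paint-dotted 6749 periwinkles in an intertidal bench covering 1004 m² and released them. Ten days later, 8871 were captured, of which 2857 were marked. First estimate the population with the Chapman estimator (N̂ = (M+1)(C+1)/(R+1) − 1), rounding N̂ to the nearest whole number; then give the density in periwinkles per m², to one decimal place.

density ≈ 20.9 periwinkles per m²

N̂ = 6750·8872/2858 − 1 = 59886000/2858 − 1 ≈ 20952.8 → 20953
Density = N̂ / area = 20953 / 1004 ≈ 20.87 → 20.9 per m²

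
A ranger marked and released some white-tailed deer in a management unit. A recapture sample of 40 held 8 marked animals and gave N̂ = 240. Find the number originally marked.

From N = M·C/R: M = N·R / C = 240·8 / 40 = 1920 / 40 = 48.

M = 48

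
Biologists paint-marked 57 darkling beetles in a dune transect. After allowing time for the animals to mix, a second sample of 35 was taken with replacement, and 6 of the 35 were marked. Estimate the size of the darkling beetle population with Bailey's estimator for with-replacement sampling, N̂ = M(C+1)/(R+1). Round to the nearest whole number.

N ≈ 293

N̂ = 57·(35+1)/(6+1) = 57·36/7 = 2052/7 ≈ 293.1 → 293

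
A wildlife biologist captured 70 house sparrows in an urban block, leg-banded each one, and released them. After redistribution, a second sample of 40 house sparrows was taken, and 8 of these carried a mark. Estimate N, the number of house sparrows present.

N = 350

If marked individuals mix randomly, R/C ≈ M/N, giving N ≈ M·C/R.
N = (70 × 40) / 8 = 2800 / 8 = 350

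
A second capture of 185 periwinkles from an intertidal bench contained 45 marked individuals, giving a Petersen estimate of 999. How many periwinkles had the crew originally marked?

From N = M·C/R: M = N·R / C = 999·45 / 185 = 44955 / 185 = 243.

M = 243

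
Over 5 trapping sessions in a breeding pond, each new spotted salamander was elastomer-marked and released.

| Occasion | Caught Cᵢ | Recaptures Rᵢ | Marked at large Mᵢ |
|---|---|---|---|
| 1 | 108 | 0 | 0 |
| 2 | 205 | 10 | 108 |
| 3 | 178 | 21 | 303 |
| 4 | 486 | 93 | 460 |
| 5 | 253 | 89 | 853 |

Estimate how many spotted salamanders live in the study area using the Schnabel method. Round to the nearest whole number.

Σ MᵢCᵢ = 0·108 + 108·205 + 303·178 + 460·486 + 853·253 = 0 + 22140 + 53934 + 223560 + 215809 = 515443
Σ Rᵢ = 0 + 10 + 21 + 93 + 89 = 213
N̂ = 515443 / 213 ≈ 2419.9 → 2420

N ≈ 2420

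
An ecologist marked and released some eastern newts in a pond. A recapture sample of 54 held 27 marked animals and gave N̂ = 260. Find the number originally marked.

From N = M·C/R: M = N·R / C = 260·27 / 54 = 7020 / 54 = 130.

M = 130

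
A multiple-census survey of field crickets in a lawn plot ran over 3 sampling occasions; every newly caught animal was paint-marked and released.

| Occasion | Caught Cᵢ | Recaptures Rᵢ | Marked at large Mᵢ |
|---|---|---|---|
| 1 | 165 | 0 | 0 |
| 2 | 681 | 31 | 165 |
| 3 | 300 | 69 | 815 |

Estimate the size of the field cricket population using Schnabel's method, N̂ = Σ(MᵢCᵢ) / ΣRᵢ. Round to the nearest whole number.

Σ MᵢCᵢ = 0·165 + 165·681 + 815·300 = 0 + 112365 + 244500 = 356865
Σ Rᵢ = 0 + 31 + 69 = 100
N̂ = 356865 / 100 ≈ 3568.7 → 3569

N ≈ 3569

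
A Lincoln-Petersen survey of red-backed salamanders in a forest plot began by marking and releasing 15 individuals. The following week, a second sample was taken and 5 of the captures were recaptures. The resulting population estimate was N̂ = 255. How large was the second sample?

C = 85

From N = M·C/R: C = N·R / M = 255·5 / 15 = 1275 / 15 = 85.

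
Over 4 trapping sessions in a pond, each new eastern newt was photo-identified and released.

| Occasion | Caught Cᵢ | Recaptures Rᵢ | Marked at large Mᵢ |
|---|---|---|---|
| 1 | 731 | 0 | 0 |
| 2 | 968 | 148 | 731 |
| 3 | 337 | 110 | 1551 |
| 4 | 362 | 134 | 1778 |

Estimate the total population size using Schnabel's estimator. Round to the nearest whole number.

Σ MᵢCᵢ = 0·731 + 731·968 + 1551·337 + 1778·362 = 0 + 707608 + 522687 + 643636 = 1873931
Σ Rᵢ = 0 + 148 + 110 + 134 = 392
N̂ = 1873931 / 392 ≈ 4780.4 → 4780

N ≈ 4780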